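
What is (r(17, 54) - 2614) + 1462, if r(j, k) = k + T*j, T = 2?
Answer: -1064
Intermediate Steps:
r(j, k) = k + 2*j
(r(17, 54) - 2614) + 1462 = ((54 + 2*17) - 2614) + 1462 = ((54 + 34) - 2614) + 1462 = (88 - 2614) + 1462 = -2526 + 1462 = -1064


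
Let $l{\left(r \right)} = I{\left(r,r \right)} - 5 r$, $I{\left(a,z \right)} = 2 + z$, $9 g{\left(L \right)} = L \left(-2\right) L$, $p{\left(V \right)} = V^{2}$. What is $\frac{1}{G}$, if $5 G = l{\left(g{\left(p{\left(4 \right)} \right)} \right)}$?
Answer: $\frac{45}{2066} \approx 0.021781$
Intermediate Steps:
$g{\left(L \right)} = - \frac{2 L^{2}}{9}$ ($g{\left(L \right)} = \frac{L \left(-2\right) L}{9} = \frac{- 2 L L}{9} = \frac{\left(-2\right) L^{2}}{9} = - \frac{2 L^{2}}{9}$)
$l{\left(r \right)} = 2 - 4 r$ ($l{\left(r \right)} = \left(2 + r\right) - 5 r = 2 - 4 r$)
$G = \frac{2066}{45}$ ($G = \frac{2 - 4 \left(- \frac{2 \left(4^{2}\right)^{2}}{9}\right)}{5} = \frac{2 - 4 \left(- \frac{2 \cdot 16^{2}}{9}\right)}{5} = \frac{2 - 4 \left(\left(- \frac{2}{9}\right) 256\right)}{5} = \frac{2 - - \frac{2048}{9}}{5} = \frac{2 + \frac{2048}{9}}{5} = \frac{1}{5} \cdot \frac{2066}{9} = \frac{2066}{45} \approx 45.911$)
$\frac{1}{G} = \frac{1}{\frac{2066}{45}} = \frac{45}{2066}$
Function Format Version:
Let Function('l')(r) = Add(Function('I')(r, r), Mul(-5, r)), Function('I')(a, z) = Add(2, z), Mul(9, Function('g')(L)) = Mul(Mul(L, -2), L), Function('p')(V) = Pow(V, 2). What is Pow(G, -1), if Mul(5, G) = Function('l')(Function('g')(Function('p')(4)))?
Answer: Rational(45, 2066) ≈ 0.021781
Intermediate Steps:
Function('g')(L) = Mul(Rational(-2, 9), Pow(L, 2)) (Function('g')(L) = Mul(Rational(1, 9), Mul(Mul(L, -2), L)) = Mul(Rational(1, 9), Mul(Mul(-2, L), L)) = Mul(Rational(1, 9), Mul(-2, Pow(L, 2))) = Mul(Rational(-2, 9), Pow(L, 2)))
Function('l')(r) = Add(2, Mul(-4, r)) (Function('l')(r) = Add(Add(2, r), Mul(-5, r)) = Add(2, Mul(-4, r)))
G = Rational(2066, 45) (G = Mul(Rational(1, 5), Add(2, Mul(-4, Mul(Rational(-2, 9), Pow(Pow(4, 2), 2))))) = Mul(Rational(1, 5), Add(2, Mul(-4, Mul(Rational(-2, 9), Pow(16, 2))))) = Mul(Rational(1, 5), Add(2, Mul(-4, Mul(Rational(-2, 9), 256)))) = Mul(Rational(1, 5), Add(2, Mul(-4, Rational(-512, 9)))) = Mul(Rational(1, 5), Add(2, Rational(2048, 9))) = Mul(Rational(1, 5), Rational(2066, 9)) = Rational(2066, 45) ≈ 45.911)
Pow(G, -1) = Pow(Rational(2066, 45), -1) = Rational(45, 2066)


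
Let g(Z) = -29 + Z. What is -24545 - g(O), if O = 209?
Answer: -24725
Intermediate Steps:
-24545 - g(O) = -24545 - (-29 + 209) = -24545 - 1*180 = -24545 - 180 = -24725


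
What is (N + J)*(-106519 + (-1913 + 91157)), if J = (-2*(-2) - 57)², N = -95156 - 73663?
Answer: 2867822750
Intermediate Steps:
N = -168819
J = 2809 (J = (4 - 57)² = (-53)² = 2809)
(N + J)*(-106519 + (-1913 + 91157)) = (-168819 + 2809)*(-106519 + (-1913 + 91157)) = -166010*(-106519 + 89244) = -166010*(-17275) = 2867822750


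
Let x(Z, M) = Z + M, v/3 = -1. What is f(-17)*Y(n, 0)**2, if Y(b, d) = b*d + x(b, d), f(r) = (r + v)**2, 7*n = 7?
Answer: 400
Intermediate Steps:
v = -3 (v = 3*(-1) = -3)
n = 1 (n = (1/7)*7 = 1)
f(r) = (-3 + r)**2 (f(r) = (r - 3)**2 = (-3 + r)**2)
x(Z, M) = M + Z
Y(b, d) = b + d + b*d (Y(b, d) = b*d + (d + b) = b*d + (b + d) = b + d + b*d)
f(-17)*Y(n, 0)**2 = (-3 - 17)**2*(1 + 0 + 1*0)**2 = (-20)**2*(1 + 0 + 0)**2 = 400*1**2 = 400*1 = 400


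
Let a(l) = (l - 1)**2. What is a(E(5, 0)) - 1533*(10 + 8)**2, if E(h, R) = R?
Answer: -496691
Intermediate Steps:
a(l) = (-1 + l)**2
a(E(5, 0)) - 1533*(10 + 8)**2 = (-1 + 0)**2 - 1533*(10 + 8)**2 = (-1)**2 - 1533*18**2 = 1 - 1533*324 = 1 - 496692 = -496691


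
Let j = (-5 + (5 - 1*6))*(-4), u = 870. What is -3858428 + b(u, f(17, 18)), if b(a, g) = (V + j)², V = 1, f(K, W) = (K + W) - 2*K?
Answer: -3857803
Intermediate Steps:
f(K, W) = W - K
j = 24 (j = (-5 + (5 - 6))*(-4) = (-5 - 1)*(-4) = -6*(-4) = 24)
b(a, g) = 625 (b(a, g) = (1 + 24)² = 25² = 625)
-3858428 + b(u, f(17, 18)) = -3858428 + 625 = -3857803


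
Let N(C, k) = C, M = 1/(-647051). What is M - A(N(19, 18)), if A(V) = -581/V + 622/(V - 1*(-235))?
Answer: 43920525365/1561334063 ≈ 28.130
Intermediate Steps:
M = -1/647051 ≈ -1.5455e-6
A(V) = -581/V + 622/(235 + V) (A(V) = -581/V + 622/(V + 235) = -581/V + 622/(235 + V))
M - A(N(19, 18)) = -1/647051 - (-136535 + 41*19)/(19*(235 + 19)) = -1/647051 - (-136535 + 779)/(19*254) = -1/647051 - (-135756)/(19*254) = -1/647051 - 1*(-67878/2413) = -1/647051 + 67878/2413 = 43920525365/1561334063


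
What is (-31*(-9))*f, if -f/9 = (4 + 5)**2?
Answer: -203391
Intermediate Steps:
f = -729 (f = -9*(4 + 5)**2 = -9*9**2 = -9*81 = -729)
(-31*(-9))*f = -31*(-9)*(-729) = 279*(-729) = -203391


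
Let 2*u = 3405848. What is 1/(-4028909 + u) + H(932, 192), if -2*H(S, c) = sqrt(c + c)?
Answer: -1/2325985 - 4*sqrt(6) ≈ -9.7980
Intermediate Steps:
u = 1702924 (u = (1/2)*3405848 = 1702924)
H(S, c) = -sqrt(2)*sqrt(c)/2 (H(S, c) = -sqrt(c + c)/2 = -sqrt(2)*sqrt(c)/2)
1/(-4028909 + u) + H(932, 192) = 1/(-4028909 + 1702924) - sqrt(2)*sqrt(192)/2 = 1/(-2325985) - sqrt(2)*8*sqrt(3)/2 = -1/2325985 - 4*sqrt(6)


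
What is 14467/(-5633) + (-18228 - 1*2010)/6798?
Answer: -35391220/6382189 ≈ -5.5453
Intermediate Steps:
14467/(-5633) + (-18228 - 1*2010)/6798 = 14467*(-1/5633) + (-18228 - 2010)*(1/6798) = -14467/5633 - 20238*1/6798 = -14467/5633 - 3373/1133 = -35391220/6382189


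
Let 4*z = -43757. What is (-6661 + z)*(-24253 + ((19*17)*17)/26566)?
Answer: 45359343672507/106264 ≈ 4.2686e+8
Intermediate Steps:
z = -43757/4 (z = (¼)*(-43757) = -43757/4 ≈ -10939.)
(-6661 + z)*(-24253 + ((19*17)*17)/26566) = (-6661 - 43757/4)*(-24253 + ((19*17)*17)/26566) = -70401*(-24253 + (323*17)*(1/26566))/4 = -70401*(-24253 + 5491*(1/26566))/4 = -70401*(-24253 + 5491/26566)/4 = -70401/4*(-644299707/26566) = 45359343672507/106264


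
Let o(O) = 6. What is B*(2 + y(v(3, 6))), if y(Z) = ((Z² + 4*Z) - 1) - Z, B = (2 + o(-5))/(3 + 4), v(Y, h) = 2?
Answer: 88/7 ≈ 12.571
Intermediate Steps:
B = 8/7 (B = (2 + 6)/(3 + 4) = 8/7 ≈ 1.1429)
y(Z) = -1 + Z² + 3*Z (y(Z) = (-1 + Z² + 4*Z) - Z = -1 + Z² + 3*Z)
B*(2 + y(v(3, 6))) = 8*(2 + (-1 + 2² + 3*2))/7 = 8*(2 + (-1 + 4 + 6))/7 = 8*(2 + 9)/7 = (8/7)*11 = 88/7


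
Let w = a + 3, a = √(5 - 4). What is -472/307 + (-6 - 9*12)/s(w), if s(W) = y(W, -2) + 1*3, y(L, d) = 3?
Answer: -6305/307 ≈ -20.537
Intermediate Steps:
a = 1 (a = √1 = 1)
w = 4 (w = 1 + 3 = 4)
s(W) = 6 (s(W) = 3 + 1*3 = 3 + 3 = 6)
-472/307 + (-6 - 9*12)/s(w) = -472/307 + (-6 - 9*12)/6 = -472*1/307 + (-6 - 108)*(⅙) = -472/307 - 114*⅙ = -472/307 - 19 = -6305/307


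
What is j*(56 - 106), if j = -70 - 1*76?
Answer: 7300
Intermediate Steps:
j = -146 (j = -70 - 76 = -146)
j*(56 - 106) = -146*(56 - 106) = -146*(-50) = 7300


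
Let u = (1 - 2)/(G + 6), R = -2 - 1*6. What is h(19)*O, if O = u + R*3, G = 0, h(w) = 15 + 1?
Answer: -1160/3 ≈ -386.67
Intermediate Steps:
h(w) = 16
R = -8 (R = -2 - 6 = -8)
u = -⅙ (u = (1 - 2)/(0 + 6) = -1/6 = -1*⅙ = -⅙ ≈ -0.16667)
O = -145/6 (O = -⅙ - 8*3 = -⅙ - 24 = -145/6 ≈ -24.167)
h(19)*O = 16*(-145/6) = -1160/3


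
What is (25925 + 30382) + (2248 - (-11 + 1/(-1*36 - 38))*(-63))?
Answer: 4281725/74 ≈ 57861.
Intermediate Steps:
(25925 + 30382) + (2248 - (-11 + 1/(-1*36 - 38))*(-63)) = 56307 + (2248 - (-11 + 1/(-36 - 38))*(-63)) = 56307 + (2248 - (-11 + 1/(-74))*(-63)) = 56307 + (2248 - (-11 - 1/74)*(-63)) = 56307 + (2248 - (-815)*(-63)/74) = 56307 + (2248 - 1*51345/74) = 56307 + (2248 - 51345/74) = 56307 + 115007/74 = 4281725/74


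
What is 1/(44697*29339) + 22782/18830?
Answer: 14937761948068/12346504139445 ≈ 1.2099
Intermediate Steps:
1/(44697*29339) + 22782/18830 = (1/44697)*(1/29339) + 22782*(1/18830) = 1/1311365283 + 11391/9415 = 14937761948068/12346504139445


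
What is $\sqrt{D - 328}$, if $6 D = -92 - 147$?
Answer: $\frac{i \sqrt{13242}}{6} \approx 19.179 i$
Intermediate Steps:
$D = - \frac{239}{6}$ ($D = \frac{-92 - 147}{6} = \frac{1}{6} \left(-239\right) = - \frac{239}{6} \approx -39.833$)
$\sqrt{D - 328} = \sqrt{- \frac{239}{6} - 328} = \sqrt{- \frac{2207}{6}} = \frac{i \sqrt{13242}}{6}$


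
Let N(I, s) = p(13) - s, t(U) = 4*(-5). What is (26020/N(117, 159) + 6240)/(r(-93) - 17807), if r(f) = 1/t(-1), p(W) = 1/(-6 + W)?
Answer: -16891850/49503599 ≈ -0.34122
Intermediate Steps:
t(U) = -20
N(I, s) = ⅐ - s (N(I, s) = 1/(-6 + 13) - s = 1/7 - s = ⅐ - s)
r(f) = -1/20 (r(f) = 1/(-20) = -1/20)
(26020/N(117, 159) + 6240)/(r(-93) - 17807) = (26020/(⅐ - 1*159) + 6240)/(-1/20 - 17807) = (26020/(⅐ - 159) + 6240)/(-356141/20) = (26020/(-1112/7) + 6240)*(-20/356141) = (26020*(-7/1112) + 6240)*(-20/356141) = (-45535/278 + 6240)*(-20/356141) = (1689185/278)*(-20/356141) = -16891850/49503599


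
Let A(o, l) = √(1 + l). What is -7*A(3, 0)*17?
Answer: -119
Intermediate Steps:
-7*A(3, 0)*17 = -7*√(1 + 0)*17 = -7*√1*17 = -7*1*17 = -7*17 = -119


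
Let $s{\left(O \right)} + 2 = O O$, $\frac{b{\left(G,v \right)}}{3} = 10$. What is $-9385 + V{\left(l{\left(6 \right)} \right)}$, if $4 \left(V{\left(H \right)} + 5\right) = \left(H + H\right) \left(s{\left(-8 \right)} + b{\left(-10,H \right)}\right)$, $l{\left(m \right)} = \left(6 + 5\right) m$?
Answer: $-6354$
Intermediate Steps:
$l{\left(m \right)} = 11 m$
$b{\left(G,v \right)} = 30$ ($b{\left(G,v \right)} = 3 \cdot 10 = 30$)
$s{\left(O \right)} = -2 + O^{2}$ ($s{\left(O \right)} = -2 + O O = -2 + O^{2}$)
$V{\left(H \right)} = -5 + 46 H$ ($V{\left(H \right)} = -5 + \frac{\left(H + H\right) \left(\left(-2 + \left(-8\right)^{2}\right) + 30\right)}{4} = -5 + \frac{2 H \left(\left(-2 + 64\right) + 30\right)}{4} = -5 + \frac{2 H \left(62 + 30\right)}{4} = -5 + \frac{2 H 92}{4} = -5 + \frac{184 H}{4} = -5 + 46 H$)
$-9385 + V{\left(l{\left(6 \right)} \right)} = -9385 - \left(5 - 46 \cdot 11 \cdot 6\right) = -9385 + \left(-5 + 46 \cdot 66\right) = -9385 + \left(-5 + 3036\right) = -9385 + 3031 = -6354$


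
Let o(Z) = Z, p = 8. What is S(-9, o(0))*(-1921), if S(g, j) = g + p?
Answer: 1921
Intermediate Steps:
S(g, j) = 8 + g (S(g, j) = g + 8 = 8 + g)
S(-9, o(0))*(-1921) = (8 - 9)*(-1921) = -1*(-1921) = 1921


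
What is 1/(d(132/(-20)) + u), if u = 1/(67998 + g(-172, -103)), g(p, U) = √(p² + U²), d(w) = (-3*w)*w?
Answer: -377639659464675/49349945145107704 + 625*√40193/49349945145107704 ≈ -0.0076523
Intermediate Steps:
d(w) = -3*w²
g(p, U) = √(U² + p²)
u = 1/(67998 + √40193) (u = 1/(67998 + √((-103)² + (-172)²)) = 1/(67998 + √(10609 + 29584)) = 1/(67998 + √40193) ≈ 1.4663e-5)
1/(d(132/(-20)) + u) = 1/(-3*(132/(-20))² + (67998/4623687811 - √40193/4623687811)) = 1/(-3*(132*(-1/20))² + (67998/4623687811 - √40193/4623687811)) = 1/(-3*(-33/5)² + (67998/4623687811 - √40193/4623687811)) = 1/(-3*1089/25 + (67998/4623687811 - √40193/4623687811)) = 1/(-3267/25 + (67998/4623687811 - √40193/4623687811)) = 1/(-15105586378587/115592195275 - √40193/4623687811)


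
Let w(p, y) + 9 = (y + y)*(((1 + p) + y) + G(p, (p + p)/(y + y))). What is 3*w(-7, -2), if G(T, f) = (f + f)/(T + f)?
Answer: 93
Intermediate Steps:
G(T, f) = 2*f/(T + f) (G(T, f) = (2*f)/(T + f) = 2*f/(T + f))
w(p, y) = -9 + 2*y*(1 + p + y + 2*p/(y*(p + p/y))) (w(p, y) = -9 + (y + y)*(((1 + p) + y) + 2*((p + p)/(y + y))/(p + (p + p)/(y + y))) = -9 + (2*y)*((1 + p + y) + 2*((2*p)/((2*y)))/(p + (2*p)/((2*y)))) = -9 + (2*y)*((1 + p + y) + 2*((2*p)*(1/(2*y)))/(p + (2*p)*(1/(2*y)))) = -9 + (2*y)*((1 + p + y) + 2*(p/y)/(p + p/y)) = -9 + (2*y)*((1 + p + y) + 2*p/(y*(p + p/y))) = -9 + (2*y)*(1 + p + y + 2*p/(y*(p + p/y))) = -9 + 2*y*(1 + p + y + 2*p/(y*(p + p/y))))
3*w(-7, -2) = 3*((4*(-2) + (1 - 2)*(-9 + 2*(-2) + 2*(-2)² + 2*(-7)*(-2)))/(1 - 2)) = 3*((-8 - (-9 - 4 + 2*4 + 28))/(-1)) = 3*(-(-8 - (-9 - 4 + 8 + 28))) = 3*(-(-8 - 1*23)) = 3*(-(-8 - 23)) = 3*(-1*(-31)) = 3*31 = 93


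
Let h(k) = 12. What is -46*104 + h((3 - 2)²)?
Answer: -4772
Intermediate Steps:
-46*104 + h((3 - 2)²) = -46*104 + 12 = -4784 + 12 = -4772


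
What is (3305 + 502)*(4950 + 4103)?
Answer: 34464771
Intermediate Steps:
(3305 + 502)*(4950 + 4103) = 3807*9053 = 34464771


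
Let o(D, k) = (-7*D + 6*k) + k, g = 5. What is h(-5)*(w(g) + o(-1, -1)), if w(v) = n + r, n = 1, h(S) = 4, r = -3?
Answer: -8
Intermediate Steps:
o(D, k) = -7*D + 7*k
w(v) = -2 (w(v) = 1 - 3 = -2)
h(-5)*(w(g) + o(-1, -1)) = 4*(-2 + (-7*(-1) + 7*(-1))) = 4*(-2 + (7 - 7)) = 4*(-2 + 0) = 4*(-2) = -8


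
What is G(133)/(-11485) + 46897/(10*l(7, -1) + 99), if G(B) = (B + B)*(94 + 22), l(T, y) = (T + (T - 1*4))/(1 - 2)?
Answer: -538642901/11485 ≈ -46900.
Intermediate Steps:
l(T, y) = 4 - 2*T (l(T, y) = (T + (T - 4))/(-1) = (T + (-4 + T))*(-1) = (-4 + 2*T)*(-1) = 4 - 2*T)
G(B) = 232*B (G(B) = (2*B)*116 = 232*B)
G(133)/(-11485) + 46897/(10*l(7, -1) + 99) = (232*133)/(-11485) + 46897/(10*(4 - 2*7) + 99) = 30856*(-1/11485) + 46897/(10*(4 - 14) + 99) = -30856/11485 + 46897/(10*(-10) + 99) = -30856/11485 + 46897/(-100 + 99) = -30856/11485 + 46897/(-1) = -30856/11485 + 46897*(-1) = -30856/11485 - 46897 = -538642901/11485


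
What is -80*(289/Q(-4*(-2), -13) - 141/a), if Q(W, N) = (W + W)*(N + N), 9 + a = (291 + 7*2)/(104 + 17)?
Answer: -2147125/1274 ≈ -1685.3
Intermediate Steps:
a = -784/121 (a = -9 + (291 + 7*2)/(104 + 17) = -9 + (291 + 14)/121 = -9 + 305*(1/121) = -9 + 305/121 = -784/121 ≈ -6.4793)
Q(W, N) = 4*N*W (Q(W, N) = (2*W)*(2*N) = 4*N*W)
-80*(289/Q(-4*(-2), -13) - 141/a) = -80*(289/((4*(-13)*(-4*(-2)))) - 141/(-784/121)) = -80*(289/((4*(-13)*8)) - 141*(-121/784)) = -80*(289/(-416) + 17061/784) = -80*(289*(-1/416) + 17061/784) = -80*(-289/416 + 17061/784) = -80*429425/20384 = -2147125/1274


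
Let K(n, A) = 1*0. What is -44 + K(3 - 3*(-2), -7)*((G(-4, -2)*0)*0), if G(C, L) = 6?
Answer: -44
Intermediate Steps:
K(n, A) = 0
-44 + K(3 - 3*(-2), -7)*((G(-4, -2)*0)*0) = -44 + 0*((6*0)*0) = -44 + 0*(0*0) = -44 + 0*0 = -44 + 0 = -44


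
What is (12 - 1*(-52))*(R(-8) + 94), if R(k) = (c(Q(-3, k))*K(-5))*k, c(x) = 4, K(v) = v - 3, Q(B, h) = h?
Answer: 22400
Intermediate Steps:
K(v) = -3 + v
R(k) = -32*k (R(k) = (4*(-3 - 5))*k = (4*(-8))*k = -32*k)
(12 - 1*(-52))*(R(-8) + 94) = (12 - 1*(-52))*(-32*(-8) + 94) = (12 + 52)*(256 + 94) = 64*350 = 22400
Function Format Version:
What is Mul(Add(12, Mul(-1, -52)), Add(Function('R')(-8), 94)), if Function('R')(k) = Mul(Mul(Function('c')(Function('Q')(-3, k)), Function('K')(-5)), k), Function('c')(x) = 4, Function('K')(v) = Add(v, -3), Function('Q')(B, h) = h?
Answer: 22400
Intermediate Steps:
Function('K')(v) = Add(-3, v)
Function('R')(k) = Mul(-32, k) (Function('R')(k) = Mul(Mul(4, Add(-3, -5)), k) = Mul(Mul(4, -8), k) = Mul(-32, k))
Mul(Add(12, Mul(-1, -52)), Add(Function('R')(-8), 94)) = Mul(Add(12, Mul(-1, -52)), Add(Mul(-32, -8), 94)) = Mul(Add(12, 52), Add(256, 94)) = Mul(64, 350) = 22400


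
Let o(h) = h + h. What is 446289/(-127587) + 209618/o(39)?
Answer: 4451620204/1658631 ≈ 2683.9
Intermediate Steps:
o(h) = 2*h
446289/(-127587) + 209618/o(39) = 446289/(-127587) + 209618/((2*39)) = 446289*(-1/127587) + 209618/78 = -148763/42529 + 209618*(1/78) = -148763/42529 + 104809/39 = 4451620204/1658631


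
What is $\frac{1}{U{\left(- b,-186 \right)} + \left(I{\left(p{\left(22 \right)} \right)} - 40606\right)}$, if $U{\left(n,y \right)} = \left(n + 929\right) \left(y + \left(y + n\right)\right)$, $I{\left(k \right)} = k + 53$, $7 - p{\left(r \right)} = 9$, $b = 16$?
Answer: $- \frac{1}{394799} \approx -2.5329 \cdot 10^{-6}$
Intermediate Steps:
$p{\left(r \right)} = -2$ ($p{\left(r \right)} = 7 - 9 = -2$)
$I{\left(k \right)} = 53 + k$
$U{\left(n,y \right)} = \left(929 + n\right) \left(n + 2 y\right)$ ($U{\left(n,y \right)} = \left(929 + n\right) \left(y + \left(n + y\right)\right) = \left(929 + n\right) \left(n + 2 y\right)$)
$\frac{1}{U{\left(- b,-186 \right)} + \left(I{\left(p{\left(22 \right)} \right)} - 40606\right)} = \frac{1}{\left(\left(\left(-1\right) 16\right)^{2} + 929 \left(\left(-1\right) 16\right) + 1858 \left(-186\right) + 2 \left(\left(-1\right) 16\right) \left(-186\right)\right) + \left(\left(53 - 2\right) - 40606\right)} = \frac{1}{\left(\left(-16\right)^{2} + 929 \left(-16\right) - 345588 + 2 \left(-16\right) \left(-186\right)\right) + \left(51 - 40606\right)} = \frac{1}{\left(256 - 14864 - 345588 + 5952\right) - 40555} = \frac{1}{-354244 - 40555} = \frac{1}{-394799} = - \frac{1}{394799}$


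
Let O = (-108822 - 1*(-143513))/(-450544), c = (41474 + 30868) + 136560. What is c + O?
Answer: 94119507997/450544 ≈ 2.0890e+5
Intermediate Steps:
c = 208902 (c = 72342 + 136560 = 208902)
O = -34691/450544 (O = (-108822 + 143513)*(-1/450544) = 34691*(-1/450544) = -34691/450544 ≈ -0.076998)
c + O = 208902 - 34691/450544 = 94119507997/450544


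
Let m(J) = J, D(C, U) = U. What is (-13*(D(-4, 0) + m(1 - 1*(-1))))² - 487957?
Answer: -487281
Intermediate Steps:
(-13*(D(-4, 0) + m(1 - 1*(-1))))² - 487957 = (-13*(0 + (1 - 1*(-1))))² - 487957 = (-13*(0 + (1 + 1)))² - 487957 = (-13*(0 + 2))² - 487957 = (-13*2)² - 487957 = (-26)² - 487957 = 676 - 487957 = -487281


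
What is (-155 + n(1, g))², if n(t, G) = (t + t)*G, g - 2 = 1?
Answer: 22201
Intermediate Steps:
g = 3 (g = 2 + 1 = 3)
n(t, G) = 2*G*t (n(t, G) = (2*t)*G = 2*G*t)
(-155 + n(1, g))² = (-155 + 2*3*1)² = (-155 + 6)² = (-149)² = 22201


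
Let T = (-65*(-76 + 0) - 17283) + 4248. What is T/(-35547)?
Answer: 8095/35547 ≈ 0.22773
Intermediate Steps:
T = -8095 (T = (-65*(-76) - 17283) + 4248 = (4940 - 17283) + 4248 = -12343 + 4248 = -8095)
T/(-35547) = -8095/(-35547) = -8095*(-1/35547) = 8095/35547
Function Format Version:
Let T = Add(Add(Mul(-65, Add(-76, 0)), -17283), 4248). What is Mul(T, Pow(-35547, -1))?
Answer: Rational(8095, 35547) ≈ 0.22773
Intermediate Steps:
T = -8095 (T = Add(Add(Mul(-65, -76), -17283), 4248) = Add(Add(4940, -17283), 4248) = Add(-12343, 4248) = -8095)
Mul(T, Pow(-35547, -1)) = Mul(-8095, Pow(-35547, -1)) = Mul(-8095, Rational(-1, 35547)) = Rational(8095, 35547)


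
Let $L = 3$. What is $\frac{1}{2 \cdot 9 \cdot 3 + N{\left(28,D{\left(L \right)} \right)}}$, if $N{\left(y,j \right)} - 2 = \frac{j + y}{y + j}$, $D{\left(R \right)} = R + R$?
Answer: $\frac{1}{57} \approx 0.017544$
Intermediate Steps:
$D{\left(R \right)} = 2 R$
$N{\left(y,j \right)} = 3$ ($N{\left(y,j \right)} = 2 + \frac{j + y}{y + j} = 2 + \frac{j + y}{j + y} = 2 + 1 = 3$)
$\frac{1}{2 \cdot 9 \cdot 3 + N{\left(28,D{\left(L \right)} \right)}} = \frac{1}{2 \cdot 9 \cdot 3 + 3} = \frac{1}{18 \cdot 3 + 3} = \frac{1}{54 + 3} = \frac{1}{57}$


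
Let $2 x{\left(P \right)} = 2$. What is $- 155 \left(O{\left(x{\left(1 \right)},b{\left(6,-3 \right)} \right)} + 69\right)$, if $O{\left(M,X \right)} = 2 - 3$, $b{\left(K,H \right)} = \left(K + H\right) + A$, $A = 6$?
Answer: $-10540$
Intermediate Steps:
$b{\left(K,H \right)} = 6 + H + K$ ($b{\left(K,H \right)} = \left(K + H\right) + 6 = \left(H + K\right) + 6 = 6 + H + K$)
$x{\left(P \right)} = 1$ ($x{\left(P \right)} = \frac{1}{2} \cdot 2 = 1$)
$O{\left(M,X \right)} = -1$
$- 155 \left(O{\left(x{\left(1 \right)},b{\left(6,-3 \right)} \right)} + 69\right) = - 155 \left(-1 + 69\right) = \left(-155\right) 68 = -10540$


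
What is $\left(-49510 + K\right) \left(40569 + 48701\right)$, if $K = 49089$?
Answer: $-37582670$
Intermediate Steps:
$\left(-49510 + K\right) \left(40569 + 48701\right) = \left(-49510 + 49089\right) \left(40569 + 48701\right) = \left(-421\right) 89270 = -37582670$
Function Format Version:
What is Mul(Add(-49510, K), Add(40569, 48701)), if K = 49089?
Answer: -37582670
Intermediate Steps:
Mul(Add(-49510, K), Add(40569, 48701)) = Mul(Add(-49510, 49089), Add(40569, 48701)) = Mul(-421, 89270) = -37582670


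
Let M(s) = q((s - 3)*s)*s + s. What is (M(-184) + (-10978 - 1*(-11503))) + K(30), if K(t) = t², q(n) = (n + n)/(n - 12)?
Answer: 7505823/8599 ≈ 872.87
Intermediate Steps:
q(n) = 2*n/(-12 + n) (q(n) = (2*n)/(-12 + n) = 2*n/(-12 + n))
M(s) = s + 2*s²*(-3 + s)/(-12 + s*(-3 + s)) (M(s) = (2*((s - 3)*s)/(-12 + (s - 3)*s))*s + s = (2*((-3 + s)*s)/(-12 + (-3 + s)*s))*s + s = (2*(s*(-3 + s))/(-12 + s*(-3 + s)))*s + s = (2*s*(-3 + s)/(-12 + s*(-3 + s)))*s + s = 2*s²*(-3 + s)/(-12 + s*(-3 + s)) + s = s + 2*s²*(-3 + s)/(-12 + s*(-3 + s)))
(M(-184) + (-10978 - 1*(-11503))) + K(30) = (3*(-184)*(-4 - 184*(-3 - 184))/(-12 - 184*(-3 - 184)) + (-10978 - 1*(-11503))) + 30² = (3*(-184)*(-4 - 184*(-187))/(-12 - 184*(-187)) + (-10978 + 11503)) + 900 = (3*(-184)*(-4 + 34408)/(-12 + 34408) + 525) + 900 = (3*(-184)*34404/34396 + 525) + 900 = (3*(-184)*(1/34396)*34404 + 525) + 900 = (-4747752/8599 + 525) + 900 = -233277/8599 + 900 = 7505823/8599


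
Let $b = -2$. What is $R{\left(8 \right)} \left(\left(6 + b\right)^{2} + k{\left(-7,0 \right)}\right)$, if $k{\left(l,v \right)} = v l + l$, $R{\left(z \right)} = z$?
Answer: $72$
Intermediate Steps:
$k{\left(l,v \right)} = l + l v$ ($k{\left(l,v \right)} = l v + l = l + l v$)
$R{\left(8 \right)} \left(\left(6 + b\right)^{2} + k{\left(-7,0 \right)}\right) = 8 \left(\left(6 - 2\right)^{2} - 7 \left(1 + 0\right)\right) = 8 \left(4^{2} - 7\right) = 8 \left(16 - 7\right) = 8 \cdot 9 = 72$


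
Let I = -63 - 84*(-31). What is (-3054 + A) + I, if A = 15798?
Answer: 15285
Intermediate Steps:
I = 2541 (I = -63 + 2604 = 2541)
(-3054 + A) + I = (-3054 + 15798) + 2541 = 12744 + 2541 = 15285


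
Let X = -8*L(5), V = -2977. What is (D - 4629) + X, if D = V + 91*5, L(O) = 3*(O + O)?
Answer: -7391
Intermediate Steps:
L(O) = 6*O (L(O) = 3*(2*O) = 6*O)
D = -2522 (D = -2977 + 91*5 = -2977 + 455 = -2522)
X = -240 (X = -48*5 = -8*30 = -240)
(D - 4629) + X = (-2522 - 4629) - 240 = -7151 - 240 = -7391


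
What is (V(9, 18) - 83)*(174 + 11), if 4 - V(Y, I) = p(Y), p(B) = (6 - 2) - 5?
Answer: -14430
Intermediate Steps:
p(B) = -1 (p(B) = 4 - 5 = -1)
V(Y, I) = 5 (V(Y, I) = 4 - 1*(-1) = 4 + 1 = 5)
(V(9, 18) - 83)*(174 + 11) = (5 - 83)*(174 + 11) = -78*185 = -14430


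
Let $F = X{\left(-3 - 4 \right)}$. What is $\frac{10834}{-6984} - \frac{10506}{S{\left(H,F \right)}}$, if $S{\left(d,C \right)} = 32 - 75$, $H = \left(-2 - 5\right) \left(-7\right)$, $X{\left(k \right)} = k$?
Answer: $\frac{36454021}{150156} \approx 242.77$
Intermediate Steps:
$H = 49$ ($H = \left(-7\right) \left(-7\right) = 49$)
$F = -7$ ($F = -3 - 4 = -7$)
$S{\left(d,C \right)} = -43$
$\frac{10834}{-6984} - \frac{10506}{S{\left(H,F \right)}} = \frac{10834}{-6984} - \frac{10506}{-43} = 10834 \left(- \frac{1}{6984}\right) - 10506 \left(- \frac{1}{43}\right) = - \frac{5417}{3492} - - \frac{10506}{43} = - \frac{5417}{3492} + \frac{10506}{43} = \frac{36454021}{150156}$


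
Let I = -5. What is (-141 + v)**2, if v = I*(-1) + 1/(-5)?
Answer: 463761/25 ≈ 18550.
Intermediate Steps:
v = 24/5 (v = -5*(-1) + 1/(-5) = 5 - 1/5 = 24/5 ≈ 4.8000)
(-141 + v)**2 = (-141 + 24/5)**2 = (-681/5)**2 = 463761/25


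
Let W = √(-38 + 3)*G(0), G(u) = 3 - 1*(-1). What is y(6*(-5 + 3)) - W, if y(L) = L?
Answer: -12 - 4*I*√35 ≈ -12.0 - 23.664*I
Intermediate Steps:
G(u) = 4 (G(u) = 3 + 1 = 4)
W = 4*I*√35 (W = √(-38 + 3)*4 = √(-35)*4 = (I*√35)*4 = 4*I*√35 ≈ 23.664*I)
y(6*(-5 + 3)) - W = 6*(-5 + 3) - 4*I*√35 = 6*(-2) - 4*I*√35 = -12 - 4*I*√35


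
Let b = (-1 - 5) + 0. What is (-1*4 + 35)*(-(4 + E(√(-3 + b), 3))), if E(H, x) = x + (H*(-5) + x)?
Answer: -310 + 465*I ≈ -310.0 + 465.0*I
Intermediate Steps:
b = -6 (b = -6 + 0 = -6)
E(H, x) = -5*H + 2*x (E(H, x) = x + (-5*H + x) = x + (x - 5*H) = -5*H + 2*x)
(-1*4 + 35)*(-(4 + E(√(-3 + b), 3))) = (-1*4 + 35)*(-(4 + (-5*√(-3 - 6) + 2*3))) = (-4 + 35)*(-(4 + (-15*I + 6))) = 31*(-(4 + (-15*I + 6))) = 31*(-(4 + (6 - 15*I))) = 31*(-(10 - 15*I)) = 31*(-10 + 15*I) = -310 + 465*I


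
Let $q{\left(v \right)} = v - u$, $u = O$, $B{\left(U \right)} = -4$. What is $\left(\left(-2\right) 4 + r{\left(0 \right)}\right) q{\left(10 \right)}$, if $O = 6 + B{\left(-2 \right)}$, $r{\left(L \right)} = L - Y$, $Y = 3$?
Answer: $-88$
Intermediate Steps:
$r{\left(L \right)} = -3 + L$ ($r{\left(L \right)} = L - 3 = -3 + L$)
$O = 2$ ($O = 6 - 4 = 2$)
$u = 2$
$q{\left(v \right)} = -2 + v$ ($q{\left(v \right)} = v - 2 = -2 + v$)
$\left(\left(-2\right) 4 + r{\left(0 \right)}\right) q{\left(10 \right)} = \left(\left(-2\right) 4 + \left(-3 + 0\right)\right) \left(-2 + 10\right) = \left(-8 - 3\right) 8 = \left(-11\right) 8 = -88$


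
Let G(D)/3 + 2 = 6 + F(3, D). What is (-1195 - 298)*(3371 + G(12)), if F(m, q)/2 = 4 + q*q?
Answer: -6376603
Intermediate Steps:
F(m, q) = 8 + 2*q² (F(m, q) = 2*(4 + q*q) = 2*(4 + q²) = 8 + 2*q²)
G(D) = 36 + 6*D² (G(D) = -6 + 3*(6 + (8 + 2*D²)) = -6 + 3*(14 + 2*D²) = -6 + (42 + 6*D²) = 36 + 6*D²)
(-1195 - 298)*(3371 + G(12)) = (-1195 - 298)*(3371 + (36 + 6*12²)) = -1493*(3371 + (36 + 6*144)) = -1493*(3371 + (36 + 864)) = -1493*(3371 + 900) = -1493*4271 = -6376603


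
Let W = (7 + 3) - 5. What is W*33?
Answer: 165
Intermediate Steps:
W = 5 (W = 10 - 5 = 5)
W*33 = 5*33 = 165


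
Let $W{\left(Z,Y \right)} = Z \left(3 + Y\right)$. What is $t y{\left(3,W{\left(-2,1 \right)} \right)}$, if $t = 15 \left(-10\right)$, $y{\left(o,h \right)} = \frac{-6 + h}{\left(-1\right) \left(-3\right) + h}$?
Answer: $-420$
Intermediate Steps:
$y{\left(o,h \right)} = \frac{-6 + h}{3 + h}$
$t = -150$
$t y{\left(3,W{\left(-2,1 \right)} \right)} = - 150 \frac{-6 - 2 \left(3 + 1\right)}{3 - 2 \left(3 + 1\right)} = - 150 \frac{-6 - 8}{3 - 8} = - 150 \frac{1}{-5} \left(-14\right) = - 150 \left(\left(- \frac{1}{5}\right) \left(-14\right)\right) = \left(-150\right) \frac{14}{5} = -420$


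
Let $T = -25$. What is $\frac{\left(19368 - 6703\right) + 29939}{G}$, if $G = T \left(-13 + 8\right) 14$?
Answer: $\frac{21302}{875} \approx 24.345$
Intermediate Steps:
$G = 1750$ ($G = - 25 \left(-13 + 8\right) 14 = - 25 \left(\left(-5\right) 14\right) = \left(-25\right) \left(-70\right) = 1750$)
$\frac{\left(19368 - 6703\right) + 29939}{G} = \frac{\left(19368 - 6703\right) + 29939}{1750} = \left(12665 + 29939\right) \frac{1}{1750} = 42604 \cdot \frac{1}{1750} = \frac{21302}{875}$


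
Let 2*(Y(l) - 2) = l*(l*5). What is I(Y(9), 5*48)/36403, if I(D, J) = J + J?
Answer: 480/36403 ≈ 0.013186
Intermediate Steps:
Y(l) = 2 + 5*l²/2 (Y(l) = 2 + (l*(l*5))/2 = 2 + (l*(5*l))/2 = 2 + (5*l²)/2 = 2 + 5*l²/2)
I(D, J) = 2*J
I(Y(9), 5*48)/36403 = (2*(5*48))/36403 = (2*240)*(1/36403) = 480*(1/36403) = 480/36403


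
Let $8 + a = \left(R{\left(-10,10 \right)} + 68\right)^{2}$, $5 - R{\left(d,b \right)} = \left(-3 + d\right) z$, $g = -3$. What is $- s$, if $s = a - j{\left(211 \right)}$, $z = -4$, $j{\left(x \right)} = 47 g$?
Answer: $-574$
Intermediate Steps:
$j{\left(x \right)} = -141$ ($j{\left(x \right)} = 47 \left(-3\right) = -141$)
$R{\left(d,b \right)} = -7 + 4 d$ ($R{\left(d,b \right)} = 5 - \left(-3 + d\right) \left(-4\right) = 5 - \left(12 - 4 d\right) = 5 + \left(-12 + 4 d\right) = -7 + 4 d$)
$a = 433$ ($a = -8 + \left(\left(-7 + 4 \left(-10\right)\right) + 68\right)^{2} = -8 + \left(\left(-7 - 40\right) + 68\right)^{2} = -8 + \left(-47 + 68\right)^{2} = -8 + 21^{2} = -8 + 441 = 433$)
$s = 574$ ($s = 433 - -141 = 433 + 141 = 574$)
$- s = \left(-1\right) 574 = -574$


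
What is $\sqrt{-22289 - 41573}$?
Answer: $i \sqrt{63862} \approx 252.71 i$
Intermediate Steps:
$\sqrt{-22289 - 41573} = \sqrt{-63862} = i \sqrt{63862}$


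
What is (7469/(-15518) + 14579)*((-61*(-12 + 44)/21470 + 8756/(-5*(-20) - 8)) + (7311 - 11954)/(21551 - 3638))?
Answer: 47438910668974099784/34316577087135 ≈ 1.3824e+6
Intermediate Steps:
(7469/(-15518) + 14579)*((-61*(-12 + 44)/21470 + 8756/(-5*(-20) - 8)) + (7311 - 11954)/(21551 - 3638)) = (7469*(-1/15518) + 14579)*((-61*32*(1/21470) + 8756/(100 - 8)) - 4643/17913) = (-7469/15518 + 14579)*((-1952*1/21470 + 8756/92) - 4643*1/17913) = 226229453*((-976/10735 + 8756*(1/92)) - 4643/17913)/15518 = 226229453*((-976/10735 + 2189/23) - 4643/17913)/15518 = 226229453*(23476467/246905 - 4643/17913)/15518 = (226229453/15518)*(419387573456/4422809265) = 47438910668974099784/34316577087135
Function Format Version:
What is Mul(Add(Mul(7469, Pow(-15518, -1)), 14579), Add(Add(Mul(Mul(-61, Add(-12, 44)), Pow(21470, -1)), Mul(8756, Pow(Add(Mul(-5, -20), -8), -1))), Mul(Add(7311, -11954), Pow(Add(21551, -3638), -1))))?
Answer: Rational(47438910668974099784, 34316577087135) ≈ 1.3824e+6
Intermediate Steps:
Mul(Add(Mul(7469, Pow(-15518, -1)), 14579), Add(Add(Mul(Mul(-61, Add(-12, 44)), Pow(21470, -1)), Mul(8756, Pow(Add(Mul(-5, -20), -8), -1))), Mul(Add(7311, -11954), Pow(Add(21551, -3638), -1)))) = Mul(Add(Mul(7469, Rational(-1, 15518)), 14579), Add(Add(Mul(Mul(-61, 32), Rational(1, 21470)), Mul(8756, Pow(Add(100, -8), -1))), Mul(-4643, Pow(17913, -1)))) = Mul(Add(Rational(-7469, 15518), 14579), Add(Add(Mul(-1952, Rational(1, 21470)), Mul(8756, Pow(92, -1))), Mul(-4643, Rational(1, 17913)))) = Mul(Rational(226229453, 15518), Add(Add(Rational(-976, 10735), Mul(8756, Rational(1, 92))), Rational(-4643, 17913))) = Mul(Rational(226229453, 15518), Add(Add(Rational(-976, 10735), Rational(2189, 23)), Rational(-4643, 17913))) = Mul(Rational(226229453, 15518), Add(Rational(23476467, 246905), Rational(-4643, 17913))) = Mul(Rational(226229453, 15518), Rational(419387573456, 4422809265)) = Rational(47438910668974099784, 34316577087135)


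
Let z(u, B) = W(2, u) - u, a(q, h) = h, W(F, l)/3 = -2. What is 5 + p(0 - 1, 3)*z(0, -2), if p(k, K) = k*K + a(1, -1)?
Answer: 29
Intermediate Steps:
W(F, l) = -6 (W(F, l) = 3*(-2) = -6)
z(u, B) = -6 - u
p(k, K) = -1 + K*k (p(k, K) = k*K - 1 = K*k - 1 = -1 + K*k)
5 + p(0 - 1, 3)*z(0, -2) = 5 + (-1 + 3*(0 - 1))*(-6 - 1*0) = 5 + (-1 + 3*(-1))*(-6 + 0) = 5 + (-1 - 3)*(-6) = 5 - 4*(-6) = 5 + 24 = 29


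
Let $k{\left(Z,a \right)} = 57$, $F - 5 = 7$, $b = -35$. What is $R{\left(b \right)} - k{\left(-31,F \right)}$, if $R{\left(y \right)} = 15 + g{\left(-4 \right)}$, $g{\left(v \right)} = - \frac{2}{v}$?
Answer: $- \frac{83}{2} \approx -41.5$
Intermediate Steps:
$F = 12$ ($F = 5 + 7 = 12$)
$R{\left(y \right)} = \frac{31}{2}$ ($R{\left(y \right)} = 15 - \frac{2}{-4} = 15 - - \frac{1}{2} = 15 + \frac{1}{2} = \frac{31}{2}$)
$R{\left(b \right)} - k{\left(-31,F \right)} = \frac{31}{2} - 57 = - \frac{83}{2}$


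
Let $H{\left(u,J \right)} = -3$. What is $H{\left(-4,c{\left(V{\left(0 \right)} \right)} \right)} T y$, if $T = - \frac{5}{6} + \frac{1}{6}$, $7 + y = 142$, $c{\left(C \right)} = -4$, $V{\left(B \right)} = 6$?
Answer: $270$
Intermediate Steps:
$y = 135$ ($y = -7 + 142 = 135$)
$T = - \frac{2}{3}$ ($T = \left(-5\right) \frac{1}{6} + \frac{1}{6} = - \frac{5}{6} + \frac{1}{6} = - \frac{2}{3} \approx -0.66667$)
$H{\left(-4,c{\left(V{\left(0 \right)} \right)} \right)} T y = \left(-3\right) \left(- \frac{2}{3}\right) 135 = 2 \cdot 135 = 270$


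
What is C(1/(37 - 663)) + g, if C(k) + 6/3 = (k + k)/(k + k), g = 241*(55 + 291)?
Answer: 83385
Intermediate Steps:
g = 83386 (g = 241*346 = 83386)
C(k) = -1 (C(k) = -2 + (k + k)/(k + k) = -2 + (2*k)/((2*k)) = -2 + (2*k)*(1/(2*k)) = -2 + 1 = -1)
C(1/(37 - 663)) + g = -1 + 83386 = 83385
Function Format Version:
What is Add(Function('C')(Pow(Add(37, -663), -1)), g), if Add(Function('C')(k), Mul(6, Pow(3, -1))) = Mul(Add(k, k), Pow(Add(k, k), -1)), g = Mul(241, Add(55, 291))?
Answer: 83385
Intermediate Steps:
g = 83386 (g = Mul(241, 346) = 83386)
Function('C')(k) = -1 (Function('C')(k) = Add(-2, Mul(Add(k, k), Pow(Add(k, k), -1))) = Add(-2, Mul(Mul(2, k), Pow(Mul(2, k), -1))) = Add(-2, Mul(Mul(2, k), Mul(Rational(1, 2), Pow(k, -1)))) = Add(-2, 1) = -1)
Add(Function('C')(Pow(Add(37, -663), -1)), g) = Add(-1, 83386) = 83385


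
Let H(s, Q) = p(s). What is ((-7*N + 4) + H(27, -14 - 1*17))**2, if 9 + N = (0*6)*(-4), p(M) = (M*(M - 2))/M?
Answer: 8464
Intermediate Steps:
p(M) = -2 + M (p(M) = (M*(-2 + M))/M = -2 + M)
H(s, Q) = -2 + s
N = -9 (N = -9 + (0*6)*(-4) = -9 + 0*(-4) = -9 + 0 = -9)
((-7*N + 4) + H(27, -14 - 1*17))**2 = ((-7*(-9) + 4) + (-2 + 27))**2 = ((63 + 4) + 25)**2 = (67 + 25)**2 = 92**2 = 8464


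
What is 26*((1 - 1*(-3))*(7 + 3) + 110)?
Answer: 3900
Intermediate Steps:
26*((1 - 1*(-3))*(7 + 3) + 110) = 26*((1 + 3)*10 + 110) = 26*(4*10 + 110) = 26*(40 + 110) = 26*150 = 3900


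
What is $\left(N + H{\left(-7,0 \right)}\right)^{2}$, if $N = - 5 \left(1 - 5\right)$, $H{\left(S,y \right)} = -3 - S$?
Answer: $576$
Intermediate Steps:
$N = 20$ ($N = \left(-5\right) \left(-4\right) = 20$)
$\left(N + H{\left(-7,0 \right)}\right)^{2} = \left(20 - -4\right)^{2} = \left(20 + \left(-3 + 7\right)\right)^{2} = \left(20 + 4\right)^{2} = 24^{2} = 576$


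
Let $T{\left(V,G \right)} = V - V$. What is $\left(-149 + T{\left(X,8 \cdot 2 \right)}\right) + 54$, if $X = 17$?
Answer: $-95$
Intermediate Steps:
$T{\left(V,G \right)} = 0$
$\left(-149 + T{\left(X,8 \cdot 2 \right)}\right) + 54 = \left(-149 + 0\right) + 54 = -149 + 54 = -95$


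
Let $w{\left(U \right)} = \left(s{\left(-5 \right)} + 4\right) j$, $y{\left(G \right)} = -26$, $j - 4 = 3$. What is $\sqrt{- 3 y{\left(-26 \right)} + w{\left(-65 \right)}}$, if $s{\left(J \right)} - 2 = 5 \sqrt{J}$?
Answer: $\sqrt{120 + 35 i \sqrt{5}} \approx 11.473 + 3.4107 i$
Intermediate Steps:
$j = 7$ ($j = 4 + 3 = 7$)
$s{\left(J \right)} = 2 + 5 \sqrt{J}$
$w{\left(U \right)} = 42 + 35 i \sqrt{5}$ ($w{\left(U \right)} = \left(\left(2 + 5 \sqrt{-5}\right) + 4\right) 7 = \left(\left(2 + 5 i \sqrt{5}\right) + 4\right) 7 = \left(6 + 5 i \sqrt{5}\right) 7 = 42 + 35 i \sqrt{5}$)
$\sqrt{- 3 y{\left(-26 \right)} + w{\left(-65 \right)}} = \sqrt{\left(-3\right) \left(-26\right) + \left(42 + 35 i \sqrt{5}\right)} = \sqrt{78 + \left(42 + 35 i \sqrt{5}\right)} = \sqrt{120 + 35 i \sqrt{5}}$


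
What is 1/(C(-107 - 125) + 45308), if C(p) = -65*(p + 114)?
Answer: 1/52978 ≈ 1.8876e-5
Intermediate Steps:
C(p) = -7410 - 65*p (C(p) = -65*(114 + p) = -7410 - 65*p)
1/(C(-107 - 125) + 45308) = 1/((-7410 - 65*(-107 - 125)) + 45308) = 1/((-7410 - 65*(-232)) + 45308) = 1/((-7410 + 15080) + 45308) = 1/(7670 + 45308) = 1/52978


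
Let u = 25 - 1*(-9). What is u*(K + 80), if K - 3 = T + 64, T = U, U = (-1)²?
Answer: 5032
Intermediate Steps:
U = 1
T = 1
u = 34 (u = 25 + 9 = 34)
K = 68 (K = 3 + (1 + 64) = 3 + 65 = 68)
u*(K + 80) = 34*(68 + 80) = 34*148 = 5032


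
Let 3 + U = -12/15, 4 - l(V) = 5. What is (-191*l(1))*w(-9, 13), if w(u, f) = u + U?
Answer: -12224/5 ≈ -2444.8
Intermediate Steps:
l(V) = -1 (l(V) = 4 - 1*5 = 4 - 5 = -1)
U = -19/5 (U = -3 - 12/15 = -3 - 12*1/15 = -3 - 4/5 = -19/5 ≈ -3.8000)
w(u, f) = -19/5 + u (w(u, f) = u - 19/5 = -19/5 + u)
(-191*l(1))*w(-9, 13) = (-191*(-1))*(-19/5 - 9) = -191*(-1)*(-64/5) = 191*(-64/5) = -12224/5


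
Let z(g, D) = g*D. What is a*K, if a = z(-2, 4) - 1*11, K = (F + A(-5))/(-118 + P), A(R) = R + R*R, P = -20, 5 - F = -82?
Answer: 2033/138 ≈ 14.732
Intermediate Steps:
F = 87 (F = 5 - 1*(-82) = 5 + 82 = 87)
z(g, D) = D*g
A(R) = R + R²
K = -107/138 (K = (87 - 5*(1 - 5))/(-118 - 20) = (87 - 5*(-4))/(-138) = (87 + 20)*(-1/138) = 107*(-1/138) = -107/138 ≈ -0.77536)
a = -19 (a = 4*(-2) - 1*11 = -8 - 11 = -19)
a*K = -19*(-107/138) = 2033/138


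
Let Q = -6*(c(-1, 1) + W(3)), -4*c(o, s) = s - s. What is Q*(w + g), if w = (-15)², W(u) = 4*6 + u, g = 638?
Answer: -139806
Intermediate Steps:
c(o, s) = 0 (c(o, s) = -(s - s)/4 = -¼*0 = 0)
W(u) = 24 + u
w = 225
Q = -162 (Q = -6*(0 + (24 + 3)) = -6*(0 + 27) = -6*27 = -162)
Q*(w + g) = -162*(225 + 638) = -162*863 = -139806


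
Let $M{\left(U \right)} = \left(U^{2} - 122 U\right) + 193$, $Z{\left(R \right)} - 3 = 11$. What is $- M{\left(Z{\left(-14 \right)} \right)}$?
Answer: $1319$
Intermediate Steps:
$Z{\left(R \right)} = 14$ ($Z{\left(R \right)} = 3 + 11 = 14$)
$M{\left(U \right)} = 193 + U^{2} - 122 U$
$- M{\left(Z{\left(-14 \right)} \right)} = - (193 + 14^{2} - 1708) = - (193 + 196 - 1708) = \left(-1\right) \left(-1319\right) = 1319$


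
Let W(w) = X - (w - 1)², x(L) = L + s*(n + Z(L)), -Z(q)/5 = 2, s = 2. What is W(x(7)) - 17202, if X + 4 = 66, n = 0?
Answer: -17336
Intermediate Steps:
Z(q) = -10 (Z(q) = -5*2 = -10)
X = 62 (X = -4 + 66 = 62)
x(L) = -20 + L (x(L) = L + 2*(0 - 10) = L + 2*(-10) = L - 20 = -20 + L)
W(w) = 62 - (-1 + w)² (W(w) = 62 - (w - 1)² = 62 - (-1 + w)²)
W(x(7)) - 17202 = (62 - (-1 + (-20 + 7))²) - 17202 = (62 - (-1 - 13)²) - 17202 = (62 - 1*(-14)²) - 17202 = (62 - 1*196) - 17202 = (62 - 196) - 17202 = -134 - 17202 = -17336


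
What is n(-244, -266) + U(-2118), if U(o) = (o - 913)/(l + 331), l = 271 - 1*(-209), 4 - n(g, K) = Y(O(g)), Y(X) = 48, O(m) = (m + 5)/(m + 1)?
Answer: -38715/811 ≈ -47.737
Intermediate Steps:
O(m) = (5 + m)/(1 + m)
n(g, K) = -44 (n(g, K) = 4 - 1*48 = 4 - 48 = -44)
l = 480 (l = 271 + 209 = 480)
U(o) = -913/811 + o/811 (U(o) = (o - 913)/(480 + 331) = (-913 + o)/811 = (-913 + o)*(1/811) = -913/811 + o/811)
n(-244, -266) + U(-2118) = -44 + (-913/811 + (1/811)*(-2118)) = -44 + (-913/811 - 2118/811) = -44 - 3031/811 = -38715/811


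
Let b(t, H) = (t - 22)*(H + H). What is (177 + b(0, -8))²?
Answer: 279841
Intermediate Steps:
b(t, H) = 2*H*(-22 + t) (b(t, H) = (-22 + t)*(2*H) = 2*H*(-22 + t))
(177 + b(0, -8))² = (177 + 2*(-8)*(-22 + 0))² = (177 + 2*(-8)*(-22))² = (177 + 352)² = 529² = 279841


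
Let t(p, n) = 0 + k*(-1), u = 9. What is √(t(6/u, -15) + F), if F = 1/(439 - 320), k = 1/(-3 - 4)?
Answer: 3*√238/119 ≈ 0.38892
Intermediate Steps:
k = -⅐ (k = 1/(-7) = -⅐ ≈ -0.14286)
t(p, n) = ⅐ (t(p, n) = 0 - ⅐*(-1) = 0 + ⅐ = ⅐)
F = 1/119 ≈ 0.0084034
√(t(6/u, -15) + F) = √(⅐ + 1/119) = √(18/119) = 3*√238/119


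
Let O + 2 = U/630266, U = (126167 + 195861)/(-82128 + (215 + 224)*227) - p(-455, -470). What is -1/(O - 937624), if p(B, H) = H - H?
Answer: 788957975/739747510244348 ≈ 1.0665e-6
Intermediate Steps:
p(B, H) = 0
U = 322028/17525 (U = (126167 + 195861)/(-82128 + (215 + 224)*227) - 1*0 = 322028/(-82128 + 439*227) + 0 = 322028/(-82128 + 99653) + 0 = 322028/17525 + 0 = 322028/17525 ≈ 18.375)
O = -1577892948/788957975 (O = -2 + (322028/17525)/630266 = -2 + (322028/17525)*(1/630266) = -2 + 23002/788957975 = -1577892948/788957975 ≈ -2.0000)
-1/(O - 937624) = -1/(-1577892948/788957975 - 937624) = -1/(-739747510244348/788957975) = -1*(-788957975/739747510244348) = 788957975/739747510244348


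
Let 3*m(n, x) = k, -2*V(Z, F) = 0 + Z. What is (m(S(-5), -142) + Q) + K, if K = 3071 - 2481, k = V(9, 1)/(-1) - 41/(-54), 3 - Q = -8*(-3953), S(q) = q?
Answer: -2513369/81 ≈ -31029.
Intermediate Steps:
Q = -31621 (Q = 3 - (-8)*(-3953) = 3 - 1*31624 = 3 - 31624 = -31621)
V(Z, F) = -Z/2 (V(Z, F) = -(0 + Z)/2 = -Z/2)
k = 142/27 (k = -1/2*9/(-1) - 41/(-54) = -9/2*(-1) - 41*(-1/54) = 9/2 + 41/54 = 142/27 ≈ 5.2593)
K = 590
m(n, x) = 142/81 (m(n, x) = (1/3)*(142/27) = 142/81)
(m(S(-5), -142) + Q) + K = (142/81 - 31621) + 590 = -2561159/81 + 590 = -2513369/81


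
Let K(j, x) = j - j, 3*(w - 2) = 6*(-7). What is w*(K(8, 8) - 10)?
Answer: 120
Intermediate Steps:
w = -12 (w = 2 + (6*(-7))/3 = 2 + (⅓)*(-42) = 2 - 14 = -12)
K(j, x) = 0
w*(K(8, 8) - 10) = -12*(0 - 10) = -12*(-10) = 120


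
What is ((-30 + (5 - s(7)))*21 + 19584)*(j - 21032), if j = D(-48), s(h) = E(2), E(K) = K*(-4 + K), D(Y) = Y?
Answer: -403534440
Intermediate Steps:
s(h) = -4 (s(h) = 2*(-4 + 2) = 2*(-2) = -4)
j = -48
((-30 + (5 - s(7)))*21 + 19584)*(j - 21032) = ((-30 + (5 - 1*(-4)))*21 + 19584)*(-48 - 21032) = ((-30 + (5 + 4))*21 + 19584)*(-21080) = ((-30 + 9)*21 + 19584)*(-21080) = (-21*21 + 19584)*(-21080) = (-441 + 19584)*(-21080) = 19143*(-21080) = -403534440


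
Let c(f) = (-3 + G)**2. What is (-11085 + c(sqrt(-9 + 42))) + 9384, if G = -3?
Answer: -1665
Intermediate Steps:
c(f) = 36 (c(f) = (-3 - 3)**2 = (-6)**2 = 36)
(-11085 + c(sqrt(-9 + 42))) + 9384 = (-11085 + 36) + 9384 = -11049 + 9384 = -1665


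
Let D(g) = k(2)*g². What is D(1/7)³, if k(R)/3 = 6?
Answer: 5832/117649 ≈ 0.049571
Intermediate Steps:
k(R) = 18 (k(R) = 3*6 = 18)
D(g) = 18*g²
D(1/7)³ = (18*(1/7)²)³ = (18*(⅐)²)³ = (18*(1/49))³ = (18/49)³ = 5832/117649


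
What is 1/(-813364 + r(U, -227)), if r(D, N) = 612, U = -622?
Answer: -1/812752 ≈ -1.2304e-6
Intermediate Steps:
1/(-813364 + r(U, -227)) = 1/(-813364 + 612) = 1/(-812752) = -1/812752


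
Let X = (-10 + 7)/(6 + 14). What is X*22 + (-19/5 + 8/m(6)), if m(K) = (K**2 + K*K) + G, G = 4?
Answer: -1329/190 ≈ -6.9947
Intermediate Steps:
m(K) = 4 + 2*K**2 (m(K) = (K**2 + K*K) + 4 = (K**2 + K**2) + 4 = 2*K**2 + 4 = 4 + 2*K**2)
X = -3/20 ≈ -0.15000
X*22 + (-19/5 + 8/m(6)) = -3/20*22 + (-19/5 + 8/(4 + 2*6**2)) = -33/10 + (-19*1/5 + 8/(4 + 2*36)) = -33/10 + (-19/5 + 8/(4 + 72)) = -33/10 + (-19/5 + 8/76) = -33/10 + (-19/5 + 8*(1/76)) = -33/10 + (-19/5 + 2/19) = -33/10 - 351/95 = -1329/190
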